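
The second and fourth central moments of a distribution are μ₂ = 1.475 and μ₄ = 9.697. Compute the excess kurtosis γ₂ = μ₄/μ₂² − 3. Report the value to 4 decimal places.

1.4571

μ₂² = 1.475² = 2.17563
μ₄/μ₂² = 9.697 / 2.17563 = 4.45711
γ₂ = 4.45711 − 3 ≈ 1.4571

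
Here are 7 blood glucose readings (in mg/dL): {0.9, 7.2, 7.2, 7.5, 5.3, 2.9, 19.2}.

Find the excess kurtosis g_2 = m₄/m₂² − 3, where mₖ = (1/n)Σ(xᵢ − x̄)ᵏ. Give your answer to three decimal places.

0.770

x̄ = 7.1714
Σ(xᵢ − x̄)² = 205.8743 ⇒ m₂ = 29.41061
Σ(xᵢ − x̄)⁴ = 22826.2664 ⇒ m₄ = 3260.89520
m₂² = 864.98411
g_2 = m₄/m₂² − 3 = 3.76989 − 3 ≈ 0.770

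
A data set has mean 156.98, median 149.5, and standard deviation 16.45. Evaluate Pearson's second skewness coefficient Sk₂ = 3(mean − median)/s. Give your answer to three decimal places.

1.364

Sk₂ = 3(156.98 − 149.5) / 16.45 = 3 × 7.4800 / 16.45
    = 22.4400 / 16.45 ≈ 1.364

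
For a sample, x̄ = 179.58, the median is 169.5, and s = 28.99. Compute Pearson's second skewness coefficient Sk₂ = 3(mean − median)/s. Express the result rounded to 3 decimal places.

1.043

Sk₂ = 3(179.58 − 169.5) / 28.99 = 3 × 10.0800 / 28.99
    = 30.2400 / 28.99 ≈ 1.043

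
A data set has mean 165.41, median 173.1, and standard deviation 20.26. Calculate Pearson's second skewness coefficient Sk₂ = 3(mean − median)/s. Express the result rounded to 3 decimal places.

-1.139

Sk₂ = 3(165.41 − 173.1) / 20.26 = 3 × -7.6900 / 20.26
    = -23.0700 / 20.26 ≈ -1.139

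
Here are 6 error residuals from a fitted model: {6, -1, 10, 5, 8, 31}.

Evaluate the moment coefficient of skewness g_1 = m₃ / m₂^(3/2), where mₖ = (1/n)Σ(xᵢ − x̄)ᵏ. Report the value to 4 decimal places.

1.3168

x̄ = (6 - 1 + 10 + 5 + 8 + 31) / 6 = 9.8333
deviations (xᵢ − x̄): -3.8333, -10.8333, 0.1667, -4.8333, -1.8333, 21.1667
Σ(xᵢ − x̄)² = 606.8333 ⇒ m₂ = 606.8333/6 = 101.13889
Σ(xᵢ − x̄)³ = 8036.4444 ⇒ m₃ = 8036.4444/6 = 1339.40741
m₂^(3/2) = 101.13889^(1.5) = 1017.13188
g_1 = m₃ / m₂^(3/2) = 1339.40741 / 1017.13188 ≈ 1.3168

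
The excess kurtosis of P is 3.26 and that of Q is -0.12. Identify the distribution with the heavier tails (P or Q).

Higher excess kurtosis ⇒ heavier tails relative to the normal distribution.
3.26 vs -0.12: the larger is 3.26, so P has heavier tails. (P is leptokurtic — heavier-than-normal tails; the other is platykurtic.)

P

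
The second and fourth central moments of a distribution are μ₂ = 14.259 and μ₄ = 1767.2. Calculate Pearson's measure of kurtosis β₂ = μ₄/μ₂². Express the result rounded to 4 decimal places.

μ₂² = 14.259² = 203.31908
μ₄/μ₂² = 1767.2 / 203.31908 = 8.69176
β₂ ≈ 8.6918

8.6918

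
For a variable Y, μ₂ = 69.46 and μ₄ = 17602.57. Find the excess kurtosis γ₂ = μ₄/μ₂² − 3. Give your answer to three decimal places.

0.648

μ₂² = 69.46² = 4824.69160
μ₄/μ₂² = 17602.57 / 4824.69160 = 3.64843
γ₂ = 3.64843 − 3 ≈ 0.648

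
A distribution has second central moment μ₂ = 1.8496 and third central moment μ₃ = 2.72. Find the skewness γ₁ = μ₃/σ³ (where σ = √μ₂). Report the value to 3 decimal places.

σ = √μ₂ = √1.8496 = 1.36000
σ³ = μ₂^(3/2) = 2.51546
γ₁ = μ₃/σ³ = 2.72 / 2.51546 ≈ 1.081

1.081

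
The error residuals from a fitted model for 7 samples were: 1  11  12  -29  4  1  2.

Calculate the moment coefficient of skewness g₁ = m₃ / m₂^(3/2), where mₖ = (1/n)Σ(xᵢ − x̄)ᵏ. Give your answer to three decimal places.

x̄ = (1 + 11 + 12 - 29 + 4 + 1 + 2) / 7 = 0.2857
deviations (xᵢ − x̄): 0.7143, 10.7143, 11.7143, -29.2857, 3.7143, 0.7143, 1.7143
Σ(xᵢ − x̄)² = 1127.4286 ⇒ m₂ = 1127.4286/7 = 161.06122
Σ(xᵢ − x̄)³ = -22222.5306 ⇒ m₃ = -22222.5306/7 = -3174.64723
m₂^(3/2) = 161.06122^(1.5) = 2044.02637
g₁ = m₃ / m₂^(3/2) = -3174.64723 / 2044.02637 ≈ -1.553

-1.553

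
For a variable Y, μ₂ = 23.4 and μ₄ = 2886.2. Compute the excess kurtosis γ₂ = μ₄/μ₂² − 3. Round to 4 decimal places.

2.2710

μ₂² = 23.4² = 547.56000
μ₄/μ₂² = 2886.2 / 547.56000 = 5.27102
γ₂ = 5.27102 − 3 ≈ 2.2710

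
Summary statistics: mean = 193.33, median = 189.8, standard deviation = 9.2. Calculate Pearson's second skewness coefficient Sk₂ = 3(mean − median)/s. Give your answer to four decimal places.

Sk₂ = 3(193.33 − 189.8) / 9.2 = 3 × 3.5300 / 9.2
    = 10.5900 / 9.2 ≈ 1.1511

1.1511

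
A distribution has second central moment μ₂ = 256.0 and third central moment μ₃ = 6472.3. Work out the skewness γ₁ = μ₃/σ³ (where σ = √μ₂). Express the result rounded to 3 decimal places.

1.580

σ = √μ₂ = √256.0 = 16.00000
σ³ = μ₂^(3/2) = 4096.00000
γ₁ = μ₃/σ³ = 6472.3 / 4096.00000 ≈ 1.580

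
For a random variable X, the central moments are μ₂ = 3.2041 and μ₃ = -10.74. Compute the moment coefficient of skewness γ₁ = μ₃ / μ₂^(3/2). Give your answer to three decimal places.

σ = √μ₂ = √3.2041 = 1.79000
σ³ = μ₂^(3/2) = 5.73534
γ₁ = μ₃/σ³ = -10.74 / 5.73534 ≈ -1.873

-1.873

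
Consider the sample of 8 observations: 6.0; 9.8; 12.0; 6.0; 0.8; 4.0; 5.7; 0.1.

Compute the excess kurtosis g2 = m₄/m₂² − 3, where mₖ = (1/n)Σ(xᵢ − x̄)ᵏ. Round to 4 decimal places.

-0.9018

x̄ = 5.5500
Σ(xᵢ − x̄)² = 114.7600 ⇒ m₂ = 14.34500
Σ(xᵢ − x̄)⁴ = 3454.1814 ⇒ m₄ = 431.77267
m₂² = 205.77903
g2 = m₄/m₂² − 3 = 2.09823 − 3 ≈ -0.9018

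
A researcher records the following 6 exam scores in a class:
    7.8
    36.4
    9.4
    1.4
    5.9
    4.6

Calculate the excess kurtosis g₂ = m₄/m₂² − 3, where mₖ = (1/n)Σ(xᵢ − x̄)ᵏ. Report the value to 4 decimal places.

x̄ = 10.9167
Σ(xᵢ − x̄)² = 817.0483 ⇒ m₂ = 136.17472
Σ(xᵢ − x̄)⁴ = 432248.1450 ⇒ m₄ = 72041.35750
m₂² = 18543.55497
g₂ = m₄/m₂² − 3 = 3.88498 − 3 ≈ 0.8850

0.8850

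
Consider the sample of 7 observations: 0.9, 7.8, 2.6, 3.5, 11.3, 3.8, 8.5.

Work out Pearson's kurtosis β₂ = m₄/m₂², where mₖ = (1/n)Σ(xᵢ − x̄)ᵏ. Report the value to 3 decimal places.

1.759

x̄ = 5.4857
Σ(xᵢ − x̄)² = 84.3886 ⇒ m₂ = 12.05551
Σ(xᵢ − x̄)⁴ = 1789.2566 ⇒ m₄ = 255.60809
m₂² = 145.33533
β₂ = m₄/m₂² = 255.60809 / 145.33533 ≈ 1.759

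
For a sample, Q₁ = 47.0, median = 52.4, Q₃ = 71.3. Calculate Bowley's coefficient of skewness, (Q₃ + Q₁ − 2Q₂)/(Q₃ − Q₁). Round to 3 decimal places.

numerator: Q₃ + Q₁ − 2Q₂ = 71.3 + 47.0 − 2×52.4 = 13.5000
denominator: Q₃ − Q₁ = 71.3 − 47.0 = 24.3000
Bowley skewness = 13.5000 / 24.3000 ≈ 0.556

0.556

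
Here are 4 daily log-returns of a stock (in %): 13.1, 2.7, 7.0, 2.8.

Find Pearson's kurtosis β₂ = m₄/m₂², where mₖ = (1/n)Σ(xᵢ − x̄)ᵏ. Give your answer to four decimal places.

x̄ = 6.4000
Σ(xᵢ − x̄)² = 71.9000 ⇒ m₂ = 17.97500
Σ(xᵢ − x̄)⁴ = 2370.6194 ⇒ m₄ = 592.65485
m₂² = 323.10063
β₂ = m₄/m₂² = 592.65485 / 323.10063 ≈ 1.8343

1.8343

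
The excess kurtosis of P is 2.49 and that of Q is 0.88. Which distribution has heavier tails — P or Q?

P

Higher excess kurtosis ⇒ heavier tails relative to the normal distribution.
2.49 vs 0.88: the larger is 2.49, so P has heavier tails.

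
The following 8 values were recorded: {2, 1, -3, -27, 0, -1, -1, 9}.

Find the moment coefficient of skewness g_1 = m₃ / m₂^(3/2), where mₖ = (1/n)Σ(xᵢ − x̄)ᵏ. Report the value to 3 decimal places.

x̄ = (2 + 1 - 3 - 27 + 0 - 1 - 1 + 9) / 8 = -2.5000
deviations (xᵢ − x̄): 4.5000, 3.5000, -0.5000, -24.5000, 2.5000, 1.5000, 1.5000, 11.5000
Σ(xᵢ − x̄)² = 776.0000 ⇒ m₂ = 776.0000/8 = 97.00000
Σ(xᵢ − x̄)³ = -13029.0000 ⇒ m₃ = -13029.0000/8 = -1628.62500
m₂^(3/2) = 97.00000^(1.5) = 955.33921
g_1 = m₃ / m₂^(3/2) = -1628.62500 / 955.33921 ≈ -1.705

-1.705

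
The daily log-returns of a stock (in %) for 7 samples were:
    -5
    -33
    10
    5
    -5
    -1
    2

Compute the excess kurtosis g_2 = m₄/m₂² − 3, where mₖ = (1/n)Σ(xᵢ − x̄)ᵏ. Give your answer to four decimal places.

x̄ = -3.8571
Σ(xᵢ − x̄)² = 1164.8571 ⇒ m₂ = 166.40816
Σ(xᵢ − x̄)⁴ = 765593.9300 ⇒ m₄ = 109370.56143
m₂² = 27691.67680
g_2 = m₄/m₂² − 3 = 3.94958 − 3 ≈ 0.9496

0.9496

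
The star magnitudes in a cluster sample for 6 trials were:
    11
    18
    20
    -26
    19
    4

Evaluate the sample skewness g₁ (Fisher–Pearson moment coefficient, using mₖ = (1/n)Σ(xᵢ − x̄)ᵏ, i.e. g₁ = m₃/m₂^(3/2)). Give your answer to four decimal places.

-1.3603

x̄ = (11 + 18 + 20 - 26 + 19 + 4) / 6 = 7.6667
deviations (xᵢ − x̄): 3.3333, 10.3333, 12.3333, -33.6667, 11.3333, -3.6667
Σ(xᵢ − x̄)² = 1545.3333 ⇒ m₂ = 1545.3333/6 = 257.55556
Σ(xᵢ − x̄)³ = -33736.4444 ⇒ m₃ = -33736.4444/6 = -5622.74074
m₂^(3/2) = 257.55556^(1.5) = 4133.38999
g₁ = m₃ / m₂^(3/2) = -5622.74074 / 4133.38999 ≈ -1.3603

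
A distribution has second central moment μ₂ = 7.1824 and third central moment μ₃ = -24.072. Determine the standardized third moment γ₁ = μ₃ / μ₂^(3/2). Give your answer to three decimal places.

σ = √μ₂ = √7.1824 = 2.68000
σ³ = μ₂^(3/2) = 19.24883
γ₁ = μ₃/σ³ = -24.072 / 19.24883 ≈ -1.251

-1.251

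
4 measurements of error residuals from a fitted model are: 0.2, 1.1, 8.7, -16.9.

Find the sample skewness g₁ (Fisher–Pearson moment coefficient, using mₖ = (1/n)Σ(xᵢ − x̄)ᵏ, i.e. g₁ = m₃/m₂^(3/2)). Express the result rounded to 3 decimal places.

-0.710

x̄ = (0.2 + 1.1 + 8.7 - 16.9) / 4 = -1.7250
deviations (xᵢ − x̄): 1.9250, 2.8250, 10.4250, -15.1750
Σ(xᵢ − x̄)² = 350.6475 ⇒ m₂ = 350.6475/4 = 87.66187
Σ(xᵢ − x̄)³ = -2331.8344 ⇒ m₃ = -2331.8344/4 = -582.95859
m₂^(3/2) = 87.66187^(1.5) = 820.75991
g₁ = m₃ / m₂^(3/2) = -582.95859 / 820.75991 ≈ -0.710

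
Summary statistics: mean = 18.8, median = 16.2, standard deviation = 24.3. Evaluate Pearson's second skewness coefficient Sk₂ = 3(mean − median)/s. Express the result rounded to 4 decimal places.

0.3210

Sk₂ = 3(18.8 − 16.2) / 24.3 = 3 × 2.6000 / 24.3
    = 7.8000 / 24.3 ≈ 0.3210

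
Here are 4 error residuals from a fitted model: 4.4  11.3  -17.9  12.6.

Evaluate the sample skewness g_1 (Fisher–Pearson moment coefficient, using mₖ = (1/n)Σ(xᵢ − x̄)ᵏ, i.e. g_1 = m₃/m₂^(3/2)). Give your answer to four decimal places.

-0.9478

x̄ = (4.4 + 11.3 - 17.9 + 12.6) / 4 = 2.6000
deviations (xᵢ − x̄): 1.8000, 8.7000, -20.5000, 10.0000
Σ(xᵢ − x̄)² = 599.1800 ⇒ m₂ = 599.1800/4 = 149.79500
Σ(xᵢ − x̄)³ = -6950.7900 ⇒ m₃ = -6950.7900/4 = -1737.69750
m₂^(3/2) = 149.79500^(1.5) = 1833.35250
g_1 = m₃ / m₂^(3/2) = -1737.69750 / 1833.35250 ≈ -0.9478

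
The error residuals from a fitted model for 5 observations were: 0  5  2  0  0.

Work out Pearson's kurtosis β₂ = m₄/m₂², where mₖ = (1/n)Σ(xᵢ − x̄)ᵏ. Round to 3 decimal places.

2.436

x̄ = 1.4000
Σ(xᵢ − x̄)² = 19.2000 ⇒ m₂ = 3.84000
Σ(xᵢ − x̄)⁴ = 179.6160 ⇒ m₄ = 35.92320
m₂² = 14.74560
β₂ = m₄/m₂² = 35.92320 / 14.74560 ≈ 2.436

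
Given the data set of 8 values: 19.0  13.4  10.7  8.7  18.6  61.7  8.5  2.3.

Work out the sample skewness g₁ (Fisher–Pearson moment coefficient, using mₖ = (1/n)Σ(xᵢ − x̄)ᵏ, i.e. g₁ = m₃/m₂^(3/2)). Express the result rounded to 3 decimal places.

x̄ = (19.0 + 13.4 + 10.7 + 8.7 + 18.6 + 61.7 + 8.5 + 2.3) / 8 = 17.8625
deviations (xᵢ − x̄): 1.1375, -4.4625, -7.1625, -9.1625, 0.7375, 43.8375, -9.3625, -15.5625
Σ(xᵢ − x̄)² = 2408.5788 ⇒ m₂ = 2408.5788/8 = 301.07234
Σ(xᵢ − x̄)³ = 78430.2505 ⇒ m₃ = 78430.2505/8 = 9803.78132
m₂^(3/2) = 301.07234^(1.5) = 5224.03761
g₁ = m₃ / m₂^(3/2) = 9803.78132 / 5224.03761 ≈ 1.877

1.877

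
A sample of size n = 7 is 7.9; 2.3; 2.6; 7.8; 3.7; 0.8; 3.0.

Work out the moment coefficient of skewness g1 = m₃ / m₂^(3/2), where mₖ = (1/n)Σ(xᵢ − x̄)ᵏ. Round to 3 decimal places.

0.604

x̄ = (7.9 + 2.3 + 2.6 + 7.8 + 3.7 + 0.8 + 3.0) / 7 = 4.0143
deviations (xᵢ − x̄): 3.8857, -1.7143, -1.4143, 3.7857, -0.3143, -3.2143, -1.0143
Σ(xᵢ − x̄)² = 45.8286 ⇒ m₂ = 45.8286/7 = 6.54694
Σ(xᵢ − x̄)³ = 70.7749 ⇒ m₃ = 70.7749/7 = 10.11070
m₂^(3/2) = 6.54694^(1.5) = 16.75164
g1 = m₃ / m₂^(3/2) = 10.11070 / 16.75164 ≈ 0.604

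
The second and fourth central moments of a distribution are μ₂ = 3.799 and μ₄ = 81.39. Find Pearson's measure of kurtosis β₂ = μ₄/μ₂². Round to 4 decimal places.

5.6394

μ₂² = 3.799² = 14.43240
μ₄/μ₂² = 81.39 / 14.43240 = 5.63939
β₂ ≈ 5.6394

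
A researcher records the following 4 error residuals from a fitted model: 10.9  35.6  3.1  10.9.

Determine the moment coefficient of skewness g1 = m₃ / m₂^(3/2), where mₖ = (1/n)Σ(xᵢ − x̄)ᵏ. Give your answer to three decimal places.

x̄ = (10.9 + 35.6 + 3.1 + 10.9) / 4 = 15.1250
deviations (xᵢ − x̄): -4.2250, 20.4750, -12.0250, -4.2250
Σ(xᵢ − x̄)² = 599.5275 ⇒ m₂ = 599.5275/4 = 149.88188
Σ(xᵢ − x̄)³ = 6693.9844 ⇒ m₃ = 6693.9844/4 = 1673.49609
m₂^(3/2) = 149.88188^(1.5) = 1834.94764
g1 = m₃ / m₂^(3/2) = 1673.49609 / 1834.94764 ≈ 0.912

0.912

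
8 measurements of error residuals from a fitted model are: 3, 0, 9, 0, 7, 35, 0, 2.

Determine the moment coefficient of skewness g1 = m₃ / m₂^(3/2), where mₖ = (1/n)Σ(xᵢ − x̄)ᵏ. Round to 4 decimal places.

x̄ = (3 + 0 + 9 + 0 + 7 + 35 + 0 + 2) / 8 = 7.0000
deviations (xᵢ − x̄): -4.0000, -7.0000, 2.0000, -7.0000, 0.0000, 28.0000, -7.0000, -5.0000
Σ(xᵢ − x̄)² = 976.0000 ⇒ m₂ = 976.0000/8 = 122.00000
Σ(xᵢ − x̄)³ = 20742.0000 ⇒ m₃ = 20742.0000/8 = 2592.75000
m₂^(3/2) = 122.00000^(1.5) = 1347.53404
g1 = m₃ / m₂^(3/2) = 2592.75000 / 1347.53404 ≈ 1.9241

1.9241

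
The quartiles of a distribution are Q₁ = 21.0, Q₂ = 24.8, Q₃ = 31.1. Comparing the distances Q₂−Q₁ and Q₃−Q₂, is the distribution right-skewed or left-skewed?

right-skewed

Q₂ − Q₁ = 3.8;  Q₃ − Q₂ = 6.3
Q₃ − Q₂ > Q₂ − Q₁ ⇒ the upper half is more spread out ⇒ right-skewed.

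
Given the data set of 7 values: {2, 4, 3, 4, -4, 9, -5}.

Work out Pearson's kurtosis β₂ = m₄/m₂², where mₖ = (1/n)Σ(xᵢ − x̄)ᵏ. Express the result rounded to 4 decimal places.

x̄ = 1.8571
Σ(xᵢ − x̄)² = 142.8571 ⇒ m₂ = 20.40816
Σ(xᵢ − x̄)⁴ = 6034.7872 ⇒ m₄ = 862.11245
m₂² = 416.49313
β₂ = m₄/m₂² = 862.11245 / 416.49313 ≈ 2.0699

2.0699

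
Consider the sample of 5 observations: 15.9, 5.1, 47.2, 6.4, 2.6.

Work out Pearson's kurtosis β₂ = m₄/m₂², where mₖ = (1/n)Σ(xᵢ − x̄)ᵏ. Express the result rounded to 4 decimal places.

x̄ = 15.4400
Σ(xᵢ − x̄)² = 1362.4120 ⇒ m₂ = 272.48240
Σ(xᵢ − x̄)⁴ = 1062760.9245 ⇒ m₄ = 212552.18490
m₂² = 74246.65831
β₂ = m₄/m₂² = 212552.18490 / 74246.65831 ≈ 2.8628

2.8628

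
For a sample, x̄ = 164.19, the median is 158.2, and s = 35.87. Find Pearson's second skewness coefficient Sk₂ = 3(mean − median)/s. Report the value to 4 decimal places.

0.5010

Sk₂ = 3(164.19 − 158.2) / 35.87 = 3 × 5.9900 / 35.87
    = 17.9700 / 35.87 ≈ 0.5010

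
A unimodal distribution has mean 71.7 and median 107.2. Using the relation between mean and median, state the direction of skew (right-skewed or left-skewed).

mean − median = 71.7 − 107.2 = -35.5
mean < median ⇒ the longer tail is on the left ⇒ left-skewed (negatively skewed).

left-skewed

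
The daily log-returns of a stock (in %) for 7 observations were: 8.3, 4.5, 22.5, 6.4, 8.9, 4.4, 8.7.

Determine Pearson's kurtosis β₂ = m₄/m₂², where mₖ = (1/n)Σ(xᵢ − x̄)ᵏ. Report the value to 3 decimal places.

x̄ = 9.1000
Σ(xᵢ − x̄)² = 230.9400 ⇒ m₂ = 32.99143
Σ(xᵢ − x̄)⁴ = 33231.0882 ⇒ m₄ = 4747.29831
m₂² = 1088.43436
β₂ = m₄/m₂² = 4747.29831 / 1088.43436 ≈ 4.362

4.362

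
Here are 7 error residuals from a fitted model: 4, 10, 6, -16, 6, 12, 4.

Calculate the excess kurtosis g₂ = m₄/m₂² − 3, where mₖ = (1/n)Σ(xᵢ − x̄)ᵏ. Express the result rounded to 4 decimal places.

x̄ = 3.7143
Σ(xᵢ − x̄)² = 507.4286 ⇒ m₂ = 72.48980
Σ(xᵢ − x̄)⁴ = 157380.1050 ⇒ m₄ = 22482.87214
m₂² = 5254.77051
g₂ = m₄/m₂² − 3 = 4.27856 − 3 ≈ 1.2786

1.2786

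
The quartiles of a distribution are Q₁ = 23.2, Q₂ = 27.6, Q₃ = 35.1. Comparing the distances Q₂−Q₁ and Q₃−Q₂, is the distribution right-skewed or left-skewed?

right-skewed

Q₂ − Q₁ = 4.4;  Q₃ − Q₂ = 7.5
Q₃ − Q₂ > Q₂ − Q₁ ⇒ the upper half is more spread out ⇒ right-skewed.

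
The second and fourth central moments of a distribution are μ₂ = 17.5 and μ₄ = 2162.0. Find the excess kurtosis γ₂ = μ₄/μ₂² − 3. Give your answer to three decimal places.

4.060

μ₂² = 17.5² = 306.25000
μ₄/μ₂² = 2162.0 / 306.25000 = 7.05959
γ₂ = 7.05959 − 3 ≈ 4.060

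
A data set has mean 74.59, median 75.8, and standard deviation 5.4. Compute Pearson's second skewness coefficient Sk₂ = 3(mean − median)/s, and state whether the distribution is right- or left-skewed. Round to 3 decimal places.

-0.672, left-skewed

Sk₂ = 3(74.59 − 75.8) / 5.4 = 3 × -1.2100 / 5.4
    = -3.6300 / 5.4 ≈ -0.672
Sk₂ < 0 ⇒ mean < median ⇒ left-skewed (negative skew).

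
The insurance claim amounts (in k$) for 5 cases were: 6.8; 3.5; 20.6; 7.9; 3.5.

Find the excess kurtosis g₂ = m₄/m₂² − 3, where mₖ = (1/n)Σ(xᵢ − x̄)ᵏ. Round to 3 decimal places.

x̄ = 8.4600
Σ(xᵢ − x̄)² = 199.6520 ⇒ m₂ = 39.93040
Σ(xᵢ − x̄)⁴ = 22938.9156 ⇒ m₄ = 4587.78312
m₂² = 1594.43684
g₂ = m₄/m₂² − 3 = 2.87737 − 3 ≈ -0.123

-0.123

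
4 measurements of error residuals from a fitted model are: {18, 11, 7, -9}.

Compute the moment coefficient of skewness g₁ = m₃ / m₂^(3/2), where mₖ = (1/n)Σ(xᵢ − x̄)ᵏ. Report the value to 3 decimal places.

x̄ = (18 + 11 + 7 - 9) / 4 = 6.7500
deviations (xᵢ − x̄): 11.2500, 4.2500, 0.2500, -15.7500
Σ(xᵢ − x̄)² = 392.7500 ⇒ m₂ = 392.7500/4 = 98.18750
Σ(xᵢ − x̄)³ = -2406.3750 ⇒ m₃ = -2406.3750/4 = -601.59375
m₂^(3/2) = 98.18750^(1.5) = 972.93607
g₁ = m₃ / m₂^(3/2) = -601.59375 / 972.93607 ≈ -0.618

-0.618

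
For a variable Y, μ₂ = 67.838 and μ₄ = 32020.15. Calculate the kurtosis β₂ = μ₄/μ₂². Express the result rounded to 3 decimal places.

μ₂² = 67.838² = 4601.99424
μ₄/μ₂² = 32020.15 / 4601.99424 = 6.95789
β₂ ≈ 6.958

6.958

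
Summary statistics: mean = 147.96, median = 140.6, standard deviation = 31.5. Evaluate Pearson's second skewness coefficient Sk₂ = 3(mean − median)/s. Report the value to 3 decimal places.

0.701

Sk₂ = 3(147.96 − 140.6) / 31.5 = 3 × 7.3600 / 31.5
    = 22.0800 / 31.5 ≈ 0.701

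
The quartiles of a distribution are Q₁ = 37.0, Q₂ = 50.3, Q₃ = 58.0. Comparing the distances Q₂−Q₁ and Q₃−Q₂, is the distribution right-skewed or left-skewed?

Q₂ − Q₁ = 13.3;  Q₃ − Q₂ = 7.7
Q₂ − Q₁ > Q₃ − Q₂ ⇒ the lower half is more spread out ⇒ left-skewed.

left-skewed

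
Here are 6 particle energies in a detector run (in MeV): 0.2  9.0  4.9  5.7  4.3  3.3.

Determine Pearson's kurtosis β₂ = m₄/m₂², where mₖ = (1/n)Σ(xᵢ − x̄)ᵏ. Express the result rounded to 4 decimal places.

x̄ = 4.5667
Σ(xᵢ − x̄)² = 41.7933 ⇒ m₂ = 6.96556
Σ(xᵢ − x̄)⁴ = 754.1188 ⇒ m₄ = 125.68646
m₂² = 48.51896
β₂ = m₄/m₂² = 125.68646 / 48.51896 ≈ 2.5905

2.5905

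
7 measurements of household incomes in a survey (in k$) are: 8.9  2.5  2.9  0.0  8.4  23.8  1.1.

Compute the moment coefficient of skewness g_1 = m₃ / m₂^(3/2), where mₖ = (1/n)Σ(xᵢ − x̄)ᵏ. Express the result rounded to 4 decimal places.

1.3746

x̄ = (8.9 + 2.5 + 2.9 + 0.0 + 8.4 + 23.8 + 1.1) / 7 = 6.8000
deviations (xᵢ − x̄): 2.1000, -4.3000, -3.9000, -6.8000, 1.6000, 17.0000, -5.7000
Σ(xᵢ − x̄)² = 408.4000 ⇒ m₂ = 408.4000/7 = 58.34286
Σ(xᵢ − x̄)³ = 4287.9060 ⇒ m₃ = 4287.9060/7 = 612.55800
m₂^(3/2) = 58.34286^(1.5) = 445.63731
g_1 = m₃ / m₂^(3/2) = 612.55800 / 445.63731 ≈ 1.3746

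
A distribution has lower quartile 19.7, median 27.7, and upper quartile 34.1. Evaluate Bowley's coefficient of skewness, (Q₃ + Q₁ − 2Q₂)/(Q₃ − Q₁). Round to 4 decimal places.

-0.1111

numerator: Q₃ + Q₁ − 2Q₂ = 34.1 + 19.7 − 2×27.7 = -1.6000
denominator: Q₃ − Q₁ = 34.1 − 19.7 = 14.4000
Bowley skewness = -1.6000 / 14.4000 ≈ -0.1111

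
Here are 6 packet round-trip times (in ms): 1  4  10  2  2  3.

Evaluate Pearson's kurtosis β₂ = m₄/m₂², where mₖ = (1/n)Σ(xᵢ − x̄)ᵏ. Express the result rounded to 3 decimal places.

x̄ = 3.6667
Σ(xᵢ − x̄)² = 53.3333 ⇒ m₂ = 8.88889
Σ(xᵢ − x̄)⁴ = 1675.1111 ⇒ m₄ = 279.18519
m₂² = 79.01235
β₂ = m₄/m₂² = 279.18519 / 79.01235 ≈ 3.533

3.533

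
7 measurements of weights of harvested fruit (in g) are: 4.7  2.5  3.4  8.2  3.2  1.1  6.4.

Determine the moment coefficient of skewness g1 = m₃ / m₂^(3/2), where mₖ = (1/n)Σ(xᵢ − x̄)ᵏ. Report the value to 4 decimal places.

x̄ = (4.7 + 2.5 + 3.4 + 8.2 + 3.2 + 1.1 + 6.4) / 7 = 4.2143
deviations (xᵢ − x̄): 0.4857, -1.7143, -0.8143, 3.9857, -1.0143, -3.1143, 2.1857
Σ(xᵢ − x̄)² = 35.2286 ⇒ m₂ = 35.2286/7 = 5.03265
Σ(xᵢ − x̄)³ = 37.0472 ⇒ m₃ = 37.0472/7 = 5.29245
m₂^(3/2) = 5.03265^(1.5) = 11.29004
g1 = m₃ / m₂^(3/2) = 5.29245 / 11.29004 ≈ 0.4688

0.4688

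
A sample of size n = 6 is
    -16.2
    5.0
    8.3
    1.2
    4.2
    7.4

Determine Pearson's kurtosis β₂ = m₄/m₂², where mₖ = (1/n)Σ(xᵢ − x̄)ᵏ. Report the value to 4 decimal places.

3.6694

x̄ = 1.6500
Σ(xᵢ − x̄)² = 413.8350 ⇒ m₂ = 68.97250
Σ(xᵢ − x̄)⁴ = 104737.3239 ⇒ m₄ = 17456.22066
m₂² = 4757.20576
β₂ = m₄/m₂² = 17456.22066 / 4757.20576 ≈ 3.6694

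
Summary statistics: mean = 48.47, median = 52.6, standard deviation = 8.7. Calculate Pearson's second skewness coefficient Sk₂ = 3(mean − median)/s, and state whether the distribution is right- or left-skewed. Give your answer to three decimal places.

Sk₂ = 3(48.47 − 52.6) / 8.7 = 3 × -4.1300 / 8.7
    = -12.3900 / 8.7 ≈ -1.424
Sk₂ < 0 ⇒ mean < median ⇒ left-skewed (negative skew).

-1.424, left-skewed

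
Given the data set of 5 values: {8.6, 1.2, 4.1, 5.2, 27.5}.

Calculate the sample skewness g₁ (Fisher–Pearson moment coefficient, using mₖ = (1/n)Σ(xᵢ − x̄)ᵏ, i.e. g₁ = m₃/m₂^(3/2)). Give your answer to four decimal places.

1.2694

x̄ = (8.6 + 1.2 + 4.1 + 5.2 + 27.5) / 5 = 9.3200
deviations (xᵢ − x̄): -0.7200, -8.1200, -5.2200, -4.1200, 18.1800
Σ(xᵢ − x̄)² = 441.1880 ⇒ m₂ = 441.1880/5 = 88.23760
Σ(xᵢ − x̄)³ = 5260.7837 ⇒ m₃ = 5260.7837/5 = 1052.15674
m₂^(3/2) = 88.23760^(1.5) = 828.85876
g₁ = m₃ / m₂^(3/2) = 1052.15674 / 828.85876 ≈ 1.2694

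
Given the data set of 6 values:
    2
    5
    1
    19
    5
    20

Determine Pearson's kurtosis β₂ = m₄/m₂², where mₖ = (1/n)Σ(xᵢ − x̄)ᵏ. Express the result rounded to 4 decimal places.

1.5146

x̄ = 8.6667
Σ(xᵢ − x̄)² = 365.3333 ⇒ m₂ = 60.88889
Σ(xᵢ − x̄)⁴ = 33691.1111 ⇒ m₄ = 5615.18519
m₂² = 3707.45679
β₂ = m₄/m₂² = 5615.18519 / 3707.45679 ≈ 1.5146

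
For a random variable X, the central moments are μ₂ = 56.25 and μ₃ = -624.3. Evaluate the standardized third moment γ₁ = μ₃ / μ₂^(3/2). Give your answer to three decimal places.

σ = √μ₂ = √56.25 = 7.50000
σ³ = μ₂^(3/2) = 421.87500
γ₁ = μ₃/σ³ = -624.3 / 421.87500 ≈ -1.480

-1.480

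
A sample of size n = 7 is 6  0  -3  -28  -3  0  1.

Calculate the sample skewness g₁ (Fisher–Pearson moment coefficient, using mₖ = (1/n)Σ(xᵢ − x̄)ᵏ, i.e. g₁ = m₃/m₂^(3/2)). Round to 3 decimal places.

x̄ = (6 + 0 - 3 - 28 - 3 + 0 + 1) / 7 = -3.8571
deviations (xᵢ − x̄): 9.8571, 3.8571, 0.8571, -24.1429, 0.8571, 3.8571, 4.8571
Σ(xᵢ − x̄)² = 734.8571 ⇒ m₂ = 734.8571/7 = 104.97959
Σ(xᵢ − x̄)³ = -12883.9592 ⇒ m₃ = -12883.9592/7 = -1840.56560
m₂^(3/2) = 104.97959^(1.5) = 1075.61616
g₁ = m₃ / m₂^(3/2) = -1840.56560 / 1075.61616 ≈ -1.711

-1.711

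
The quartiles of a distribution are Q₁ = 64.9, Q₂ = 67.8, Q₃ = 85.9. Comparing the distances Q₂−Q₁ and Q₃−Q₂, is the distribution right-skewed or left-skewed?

right-skewed

Q₂ − Q₁ = 2.9;  Q₃ − Q₂ = 18.1
Q₃ − Q₂ > Q₂ − Q₁ ⇒ the upper half is more spread out ⇒ right-skewed.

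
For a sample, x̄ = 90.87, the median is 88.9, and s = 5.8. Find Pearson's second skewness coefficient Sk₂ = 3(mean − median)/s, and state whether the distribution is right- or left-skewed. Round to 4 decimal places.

1.0190, right-skewed

Sk₂ = 3(90.87 − 88.9) / 5.8 = 3 × 1.9700 / 5.8
    = 5.9100 / 5.8 ≈ 1.0190
Sk₂ > 0 ⇒ mean > median ⇒ right-skewed (positive skew).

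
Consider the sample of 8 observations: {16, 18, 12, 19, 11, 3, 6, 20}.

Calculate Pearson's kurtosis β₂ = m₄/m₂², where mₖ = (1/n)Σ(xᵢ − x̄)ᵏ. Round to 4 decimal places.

1.8444

x̄ = 13.1250
Σ(xᵢ − x̄)² = 272.8750 ⇒ m₂ = 34.10938
Σ(xᵢ − x̄)⁴ = 17167.0879 ⇒ m₄ = 2145.88599
m₂² = 1163.44946
β₂ = m₄/m₂² = 2145.88599 / 1163.44946 ≈ 1.8444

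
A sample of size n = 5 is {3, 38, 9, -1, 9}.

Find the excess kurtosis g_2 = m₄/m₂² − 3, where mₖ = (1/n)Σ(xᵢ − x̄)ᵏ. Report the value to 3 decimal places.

-0.097

x̄ = 11.6000
Σ(xᵢ − x̄)² = 943.2000 ⇒ m₂ = 188.64000
Σ(xᵢ − x̄)⁴ = 516519.4560 ⇒ m₄ = 103303.89120
m₂² = 35585.04960
g_2 = m₄/m₂² − 3 = 2.90301 − 3 ≈ -0.097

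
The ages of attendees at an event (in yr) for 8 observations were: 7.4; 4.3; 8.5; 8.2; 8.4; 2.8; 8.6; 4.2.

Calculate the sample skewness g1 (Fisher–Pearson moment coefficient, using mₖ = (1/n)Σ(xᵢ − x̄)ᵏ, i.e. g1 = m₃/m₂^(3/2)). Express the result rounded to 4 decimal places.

-0.5651

x̄ = (7.4 + 4.3 + 8.5 + 8.2 + 8.4 + 2.8 + 8.6 + 4.2) / 8 = 6.5500
deviations (xᵢ − x̄): 0.8500, -2.2500, 1.9500, 1.6500, 1.8500, -3.7500, 2.0500, -2.3500
Σ(xᵢ − x̄)² = 39.5200 ⇒ m₂ = 39.5200/8 = 4.94000
Σ(xᵢ − x̄)³ = -49.6350 ⇒ m₃ = -49.6350/8 = -6.20437
m₂^(3/2) = 4.94000^(1.5) = 10.97970
g1 = m₃ / m₂^(3/2) = -6.20437 / 10.97970 ≈ -0.5651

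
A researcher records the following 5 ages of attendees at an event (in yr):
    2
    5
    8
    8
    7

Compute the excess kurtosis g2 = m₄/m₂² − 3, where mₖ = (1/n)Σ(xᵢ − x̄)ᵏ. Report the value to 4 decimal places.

x̄ = 6.0000
Σ(xᵢ − x̄)² = 26.0000 ⇒ m₂ = 5.20000
Σ(xᵢ − x̄)⁴ = 290.0000 ⇒ m₄ = 58.00000
m₂² = 27.04000
g2 = m₄/m₂² − 3 = 2.14497 − 3 ≈ -0.8550

-0.8550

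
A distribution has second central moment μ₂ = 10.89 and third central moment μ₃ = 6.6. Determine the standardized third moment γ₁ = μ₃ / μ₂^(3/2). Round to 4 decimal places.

σ = √μ₂ = √10.89 = 3.30000
σ³ = μ₂^(3/2) = 35.93700
γ₁ = μ₃/σ³ = 6.6 / 35.93700 ≈ 0.1837

0.1837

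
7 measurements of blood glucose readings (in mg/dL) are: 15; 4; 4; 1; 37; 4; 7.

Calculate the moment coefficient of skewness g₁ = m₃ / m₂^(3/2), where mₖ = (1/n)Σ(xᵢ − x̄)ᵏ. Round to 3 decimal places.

x̄ = (15 + 4 + 4 + 1 + 37 + 4 + 7) / 7 = 10.2857
deviations (xᵢ − x̄): 4.7143, -6.2857, -6.2857, -9.2857, 26.7143, -6.2857, -3.2857
Σ(xᵢ − x̄)² = 951.4286 ⇒ m₂ = 951.4286/7 = 135.91837
Σ(xᵢ − x̄)³ = 17588.3265 ⇒ m₃ = 17588.3265/7 = 2512.61808
m₂^(3/2) = 135.91837^(1.5) = 1584.59114
g₁ = m₃ / m₂^(3/2) = 2512.61808 / 1584.59114 ≈ 1.586

1.586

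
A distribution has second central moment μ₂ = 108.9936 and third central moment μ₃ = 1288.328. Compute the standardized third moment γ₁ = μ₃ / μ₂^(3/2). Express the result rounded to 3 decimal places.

σ = √μ₂ = √108.9936 = 10.44000
σ³ = μ₂^(3/2) = 1137.89318
γ₁ = μ₃/σ³ = 1288.328 / 1137.89318 ≈ 1.132

1.132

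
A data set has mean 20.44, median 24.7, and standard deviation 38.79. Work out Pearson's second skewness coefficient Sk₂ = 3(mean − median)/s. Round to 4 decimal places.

Sk₂ = 3(20.44 − 24.7) / 38.79 = 3 × -4.2600 / 38.79
    = -12.7800 / 38.79 ≈ -0.3295

-0.3295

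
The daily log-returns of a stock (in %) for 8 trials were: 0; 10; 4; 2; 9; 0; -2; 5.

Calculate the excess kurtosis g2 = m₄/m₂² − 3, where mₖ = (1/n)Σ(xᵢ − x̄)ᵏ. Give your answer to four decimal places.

-1.1977

x̄ = 3.5000
Σ(xᵢ − x̄)² = 132.0000 ⇒ m₂ = 16.50000
Σ(xᵢ − x̄)⁴ = 3925.5000 ⇒ m₄ = 490.68750
m₂² = 272.25000
g2 = m₄/m₂² − 3 = 1.80234 − 3 ≈ -1.1977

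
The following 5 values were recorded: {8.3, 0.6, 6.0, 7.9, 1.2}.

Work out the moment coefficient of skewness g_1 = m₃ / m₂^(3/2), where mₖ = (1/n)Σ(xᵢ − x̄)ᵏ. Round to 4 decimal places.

-0.2619

x̄ = (8.3 + 0.6 + 6.0 + 7.9 + 1.2) / 5 = 4.8000
deviations (xᵢ − x̄): 3.5000, -4.2000, 1.2000, 3.1000, -3.6000
Σ(xᵢ − x̄)² = 53.9000 ⇒ m₂ = 53.9000/5 = 10.78000
Σ(xᵢ − x̄)³ = -46.3500 ⇒ m₃ = -46.3500/5 = -9.27000
m₂^(3/2) = 10.78000^(1.5) = 35.39388
g_1 = m₃ / m₂^(3/2) = -9.27000 / 35.39388 ≈ -0.2619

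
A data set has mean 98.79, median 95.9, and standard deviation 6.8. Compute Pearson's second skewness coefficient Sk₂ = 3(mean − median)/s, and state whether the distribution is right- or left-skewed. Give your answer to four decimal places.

1.2750, right-skewed

Sk₂ = 3(98.79 − 95.9) / 6.8 = 3 × 2.8900 / 6.8
    = 8.6700 / 6.8 ≈ 1.2750
Sk₂ > 0 ⇒ mean > median ⇒ right-skewed (positive skew).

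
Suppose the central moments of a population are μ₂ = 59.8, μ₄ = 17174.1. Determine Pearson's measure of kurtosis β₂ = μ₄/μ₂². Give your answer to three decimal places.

4.803

μ₂² = 59.8² = 3576.04000
μ₄/μ₂² = 17174.1 / 3576.04000 = 4.80255
β₂ ≈ 4.803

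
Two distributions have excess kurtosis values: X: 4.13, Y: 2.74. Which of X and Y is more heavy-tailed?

X

Higher excess kurtosis ⇒ heavier tails relative to the normal distribution.
4.13 vs 2.74: the larger is 4.13, so X has heavier tails.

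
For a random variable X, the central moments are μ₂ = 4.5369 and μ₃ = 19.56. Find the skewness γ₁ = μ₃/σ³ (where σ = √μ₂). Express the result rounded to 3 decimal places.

2.024

σ = √μ₂ = √4.5369 = 2.13000
σ³ = μ₂^(3/2) = 9.66360
γ₁ = μ₃/σ³ = 19.56 / 9.66360 ≈ 2.024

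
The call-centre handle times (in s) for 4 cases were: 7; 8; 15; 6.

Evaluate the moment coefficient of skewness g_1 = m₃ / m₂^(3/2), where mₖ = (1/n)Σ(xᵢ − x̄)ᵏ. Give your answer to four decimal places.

x̄ = (7 + 8 + 15 + 6) / 4 = 9.0000
deviations (xᵢ − x̄): -2.0000, -1.0000, 6.0000, -3.0000
Σ(xᵢ − x̄)² = 50.0000 ⇒ m₂ = 50.0000/4 = 12.50000
Σ(xᵢ − x̄)³ = 180.0000 ⇒ m₃ = 180.0000/4 = 45.00000
m₂^(3/2) = 12.50000^(1.5) = 44.19417
g_1 = m₃ / m₂^(3/2) = 45.00000 / 44.19417 ≈ 1.0182

1.0182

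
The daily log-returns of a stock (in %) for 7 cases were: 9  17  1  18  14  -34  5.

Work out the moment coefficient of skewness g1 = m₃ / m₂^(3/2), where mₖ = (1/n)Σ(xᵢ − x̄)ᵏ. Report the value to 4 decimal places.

x̄ = (9 + 17 + 1 + 18 + 14 - 34 + 5) / 7 = 4.2857
deviations (xᵢ − x̄): 4.7143, 12.7143, -3.2857, 13.7143, 9.7143, -38.2857, 0.7143
Σ(xᵢ − x̄)² = 1943.4286 ⇒ m₂ = 1943.4286/7 = 277.63265
Σ(xᵢ − x̄)³ = -50497.9592 ⇒ m₃ = -50497.9592/7 = -7213.99417
m₂^(3/2) = 277.63265^(1.5) = 4626.00199
g1 = m₃ / m₂^(3/2) = -7213.99417 / 4626.00199 ≈ -1.5594

-1.5594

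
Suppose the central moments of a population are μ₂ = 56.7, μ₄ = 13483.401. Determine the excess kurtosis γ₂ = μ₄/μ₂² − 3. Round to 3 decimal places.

1.194

μ₂² = 56.7² = 3214.89000
μ₄/μ₂² = 13483.401 / 3214.89000 = 4.19405
γ₂ = 4.19405 − 3 ≈ 1.194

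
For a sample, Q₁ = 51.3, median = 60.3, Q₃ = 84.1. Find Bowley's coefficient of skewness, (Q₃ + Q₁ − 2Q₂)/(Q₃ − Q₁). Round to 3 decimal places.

numerator: Q₃ + Q₁ − 2Q₂ = 84.1 + 51.3 − 2×60.3 = 14.8000
denominator: Q₃ − Q₁ = 84.1 − 51.3 = 32.8000
Bowley skewness = 14.8000 / 32.8000 ≈ 0.451

0.451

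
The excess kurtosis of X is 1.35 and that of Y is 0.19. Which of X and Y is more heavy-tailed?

Higher excess kurtosis ⇒ heavier tails relative to the normal distribution.
1.35 vs 0.19: the larger is 1.35, so X has heavier tails.

X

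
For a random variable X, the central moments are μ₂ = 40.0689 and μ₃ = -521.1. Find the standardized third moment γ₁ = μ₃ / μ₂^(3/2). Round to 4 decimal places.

-2.0545

σ = √μ₂ = √40.0689 = 6.33000
σ³ = μ₂^(3/2) = 253.63614
γ₁ = μ₃/σ³ = -521.1 / 253.63614 ≈ -2.0545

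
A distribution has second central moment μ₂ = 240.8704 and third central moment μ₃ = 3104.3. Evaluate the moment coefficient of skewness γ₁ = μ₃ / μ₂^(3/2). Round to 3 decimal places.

σ = √μ₂ = √240.8704 = 15.52000
σ³ = μ₂^(3/2) = 3738.30861
γ₁ = μ₃/σ³ = 3104.3 / 3738.30861 ≈ 0.830

0.830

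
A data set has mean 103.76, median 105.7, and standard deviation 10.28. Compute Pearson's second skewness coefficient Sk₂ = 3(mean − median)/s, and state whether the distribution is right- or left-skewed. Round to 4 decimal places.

-0.5661, left-skewed

Sk₂ = 3(103.76 − 105.7) / 10.28 = 3 × -1.9400 / 10.28
    = -5.8200 / 10.28 ≈ -0.5661
Sk₂ < 0 ⇒ mean < median ⇒ left-skewed (negative skew).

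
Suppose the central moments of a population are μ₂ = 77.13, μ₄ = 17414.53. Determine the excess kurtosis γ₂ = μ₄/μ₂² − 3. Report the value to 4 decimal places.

μ₂² = 77.13² = 5949.03690
μ₄/μ₂² = 17414.53 / 5949.03690 = 2.92729
γ₂ = 2.92729 − 3 ≈ -0.0727

-0.0727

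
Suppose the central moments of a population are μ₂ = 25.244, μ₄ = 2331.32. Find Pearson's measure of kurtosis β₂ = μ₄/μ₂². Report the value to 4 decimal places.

3.6584

μ₂² = 25.244² = 637.25954
μ₄/μ₂² = 2331.32 / 637.25954 = 3.65835
β₂ ≈ 3.6584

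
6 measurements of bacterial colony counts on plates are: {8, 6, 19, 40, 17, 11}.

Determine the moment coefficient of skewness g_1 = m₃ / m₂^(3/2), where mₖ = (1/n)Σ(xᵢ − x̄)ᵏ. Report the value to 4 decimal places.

x̄ = (8 + 6 + 19 + 40 + 17 + 11) / 6 = 16.8333
deviations (xᵢ − x̄): -8.8333, -10.8333, 2.1667, 23.1667, 0.1667, -5.8333
Σ(xᵢ − x̄)² = 770.8333 ⇒ m₂ = 770.8333/6 = 128.47222
Σ(xᵢ − x̄)³ = 10284.4444 ⇒ m₃ = 10284.4444/6 = 1714.07407
m₂^(3/2) = 128.47222^(1.5) = 1456.17595
g_1 = m₃ / m₂^(3/2) = 1714.07407 / 1456.17595 ≈ 1.1771

1.1771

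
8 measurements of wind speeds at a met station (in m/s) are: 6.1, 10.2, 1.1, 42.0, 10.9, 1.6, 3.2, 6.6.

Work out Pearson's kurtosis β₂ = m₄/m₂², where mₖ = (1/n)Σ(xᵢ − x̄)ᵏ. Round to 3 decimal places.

x̄ = 10.2125
Σ(xᵢ − x̄)² = 1247.2688 ⇒ m₂ = 155.90859
Σ(xᵢ − x̄)⁴ = 1036271.3839 ⇒ m₄ = 129533.92298
m₂² = 24307.48961
β₂ = m₄/m₂² = 129533.92298 / 24307.48961 ≈ 5.329

5.329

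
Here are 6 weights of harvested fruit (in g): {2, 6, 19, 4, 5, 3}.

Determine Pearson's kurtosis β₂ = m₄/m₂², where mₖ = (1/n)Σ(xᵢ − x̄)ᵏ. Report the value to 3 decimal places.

3.848

x̄ = 6.5000
Σ(xᵢ − x̄)² = 197.5000 ⇒ m₂ = 32.91667
Σ(xᵢ − x̄)⁴ = 25018.3750 ⇒ m₄ = 4169.72917
m₂² = 1083.50694
β₂ = m₄/m₂² = 4169.72917 / 1083.50694 ≈ 3.848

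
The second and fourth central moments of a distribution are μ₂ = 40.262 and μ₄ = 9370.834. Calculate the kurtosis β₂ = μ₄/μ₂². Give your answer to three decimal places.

5.781

μ₂² = 40.262² = 1621.02864
μ₄/μ₂² = 9370.834 / 1621.02864 = 5.78079
β₂ ≈ 5.781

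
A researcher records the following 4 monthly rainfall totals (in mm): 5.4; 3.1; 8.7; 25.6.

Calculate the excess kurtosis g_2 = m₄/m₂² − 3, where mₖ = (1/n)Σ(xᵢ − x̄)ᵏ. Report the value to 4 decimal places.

-0.8025

x̄ = 10.7000
Σ(xᵢ − x̄)² = 311.8600 ⇒ m₂ = 77.96500
Σ(xᵢ − x̄)⁴ = 53429.7058 ⇒ m₄ = 13357.42645
m₂² = 6078.54123
g_2 = m₄/m₂² − 3 = 2.19747 − 3 ≈ -0.8025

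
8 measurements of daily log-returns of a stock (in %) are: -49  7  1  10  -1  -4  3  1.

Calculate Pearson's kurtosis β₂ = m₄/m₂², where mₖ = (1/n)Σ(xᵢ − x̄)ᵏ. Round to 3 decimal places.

5.541

x̄ = -4.0000
Σ(xᵢ − x̄)² = 2450.0000 ⇒ m₂ = 306.25000
Σ(xᵢ − x̄)⁴ = 4157414.0000 ⇒ m₄ = 519676.75000
m₂² = 93789.06250
β₂ = m₄/m₂² = 519676.75000 / 93789.06250 ≈ 5.541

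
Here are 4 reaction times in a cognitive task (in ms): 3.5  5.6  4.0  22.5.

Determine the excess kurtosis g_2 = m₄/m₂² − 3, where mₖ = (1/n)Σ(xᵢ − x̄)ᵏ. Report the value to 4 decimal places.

-0.6936

x̄ = 8.9000
Σ(xᵢ − x̄)² = 249.0200 ⇒ m₂ = 62.25500
Σ(xᵢ − x̄)⁴ = 35755.5794 ⇒ m₄ = 8938.89485
m₂² = 3875.68502
g_2 = m₄/m₂² − 3 = 2.30640 − 3 ≈ -0.6936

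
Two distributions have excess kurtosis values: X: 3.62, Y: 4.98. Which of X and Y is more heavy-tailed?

Higher excess kurtosis ⇒ heavier tails relative to the normal distribution.
3.62 vs 4.98: the larger is 4.98, so Y has heavier tails.

Y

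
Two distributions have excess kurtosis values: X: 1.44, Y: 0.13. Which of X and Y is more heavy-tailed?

X

Higher excess kurtosis ⇒ heavier tails relative to the normal distribution.
1.44 vs 0.13: the larger is 1.44, so X has heavier tails.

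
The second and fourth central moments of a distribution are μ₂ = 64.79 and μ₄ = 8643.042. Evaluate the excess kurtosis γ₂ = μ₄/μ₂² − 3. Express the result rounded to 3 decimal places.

μ₂² = 64.79² = 4197.74410
μ₄/μ₂² = 8643.042 / 4197.74410 = 2.05897
γ₂ = 2.05897 − 3 ≈ -0.941

-0.941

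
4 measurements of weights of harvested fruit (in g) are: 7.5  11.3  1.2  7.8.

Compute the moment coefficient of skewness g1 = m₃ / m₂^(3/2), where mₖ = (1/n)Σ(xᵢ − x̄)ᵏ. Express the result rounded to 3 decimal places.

-0.555

x̄ = (7.5 + 11.3 + 1.2 + 7.8) / 4 = 6.9500
deviations (xᵢ − x̄): 0.5500, 4.3500, -5.7500, 0.8500
Σ(xᵢ − x̄)² = 53.0100 ⇒ m₂ = 53.0100/4 = 13.25250
Σ(xᵢ − x̄)³ = -107.0160 ⇒ m₃ = -107.0160/4 = -26.75400
m₂^(3/2) = 13.25250^(1.5) = 48.24438
g1 = m₃ / m₂^(3/2) = -26.75400 / 48.24438 ≈ -0.555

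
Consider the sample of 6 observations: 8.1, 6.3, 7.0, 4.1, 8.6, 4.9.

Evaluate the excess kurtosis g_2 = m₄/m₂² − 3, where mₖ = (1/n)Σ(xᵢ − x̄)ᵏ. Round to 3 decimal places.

x̄ = 6.5000
Σ(xᵢ − x̄)² = 15.5800 ⇒ m₂ = 2.59667
Σ(xᵢ − x̄)⁴ = 65.7970 ⇒ m₄ = 10.96617
m₂² = 6.74268
g_2 = m₄/m₂² − 3 = 1.62638 − 3 ≈ -1.374

-1.374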